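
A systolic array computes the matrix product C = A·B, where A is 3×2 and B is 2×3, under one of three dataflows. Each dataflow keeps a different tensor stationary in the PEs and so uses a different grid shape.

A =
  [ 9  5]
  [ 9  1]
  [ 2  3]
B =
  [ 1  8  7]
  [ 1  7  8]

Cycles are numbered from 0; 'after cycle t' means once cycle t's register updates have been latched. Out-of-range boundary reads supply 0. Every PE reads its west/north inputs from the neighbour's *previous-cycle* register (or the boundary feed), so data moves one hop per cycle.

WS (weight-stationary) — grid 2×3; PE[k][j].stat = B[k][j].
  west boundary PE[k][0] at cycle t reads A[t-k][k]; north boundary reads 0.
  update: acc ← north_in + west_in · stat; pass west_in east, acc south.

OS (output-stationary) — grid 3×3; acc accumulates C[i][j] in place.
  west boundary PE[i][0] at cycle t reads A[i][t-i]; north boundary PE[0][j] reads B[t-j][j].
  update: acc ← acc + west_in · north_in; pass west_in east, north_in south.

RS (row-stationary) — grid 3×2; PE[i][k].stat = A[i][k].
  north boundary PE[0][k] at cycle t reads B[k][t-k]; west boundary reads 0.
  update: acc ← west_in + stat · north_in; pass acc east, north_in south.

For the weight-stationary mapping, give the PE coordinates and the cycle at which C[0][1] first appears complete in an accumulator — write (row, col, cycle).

WS: C[0][1] accumulates in PE[1][1]:
  step 0 · PE1,1: acc=0; fwd→0 fwd↓0
  step 1 · PE1,1: acc=0; fwd→0 fwd↓0
  step 2 · PE1,1: acc=107; fwd→5 fwd↓107

(row, col, cycle) = (1, 1, 2)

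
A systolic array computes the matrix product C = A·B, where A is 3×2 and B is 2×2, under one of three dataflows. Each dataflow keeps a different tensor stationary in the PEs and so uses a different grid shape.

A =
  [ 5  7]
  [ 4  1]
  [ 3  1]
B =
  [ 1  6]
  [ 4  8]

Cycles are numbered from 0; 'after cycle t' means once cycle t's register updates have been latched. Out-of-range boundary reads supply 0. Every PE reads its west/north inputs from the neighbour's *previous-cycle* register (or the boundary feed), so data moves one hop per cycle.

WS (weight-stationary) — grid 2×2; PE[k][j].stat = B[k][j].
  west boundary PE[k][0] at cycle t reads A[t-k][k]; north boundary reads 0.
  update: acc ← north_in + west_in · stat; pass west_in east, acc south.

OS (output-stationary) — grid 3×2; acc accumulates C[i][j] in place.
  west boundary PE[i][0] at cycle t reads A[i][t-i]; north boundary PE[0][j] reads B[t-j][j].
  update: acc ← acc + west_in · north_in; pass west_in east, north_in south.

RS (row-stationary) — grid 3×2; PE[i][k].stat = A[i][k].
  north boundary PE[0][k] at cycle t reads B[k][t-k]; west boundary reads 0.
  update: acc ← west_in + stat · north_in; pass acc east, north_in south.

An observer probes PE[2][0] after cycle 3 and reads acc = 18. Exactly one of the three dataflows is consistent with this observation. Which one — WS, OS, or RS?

— WS: 2×2 array has no PE[2][0].
Under OS (3×2), PE[2][0]:
  0: (2,0).acc=0  regs=<0,0>
  1: (2,0).acc=0  regs=<0,0>
  2: (2,0).acc=3  regs=<3,1>
  3: (2,0).acc=7  regs=<1,4>
Under RS (3×2), PE[2][0]:
  0: (2,0).acc=0  regs=<0,0>
  1: (2,0).acc=0  regs=<0,0>
  2: (2,0).acc=3  regs=<3,1>
  3: (2,0).acc=18  regs=<18,6>

dataflow = RS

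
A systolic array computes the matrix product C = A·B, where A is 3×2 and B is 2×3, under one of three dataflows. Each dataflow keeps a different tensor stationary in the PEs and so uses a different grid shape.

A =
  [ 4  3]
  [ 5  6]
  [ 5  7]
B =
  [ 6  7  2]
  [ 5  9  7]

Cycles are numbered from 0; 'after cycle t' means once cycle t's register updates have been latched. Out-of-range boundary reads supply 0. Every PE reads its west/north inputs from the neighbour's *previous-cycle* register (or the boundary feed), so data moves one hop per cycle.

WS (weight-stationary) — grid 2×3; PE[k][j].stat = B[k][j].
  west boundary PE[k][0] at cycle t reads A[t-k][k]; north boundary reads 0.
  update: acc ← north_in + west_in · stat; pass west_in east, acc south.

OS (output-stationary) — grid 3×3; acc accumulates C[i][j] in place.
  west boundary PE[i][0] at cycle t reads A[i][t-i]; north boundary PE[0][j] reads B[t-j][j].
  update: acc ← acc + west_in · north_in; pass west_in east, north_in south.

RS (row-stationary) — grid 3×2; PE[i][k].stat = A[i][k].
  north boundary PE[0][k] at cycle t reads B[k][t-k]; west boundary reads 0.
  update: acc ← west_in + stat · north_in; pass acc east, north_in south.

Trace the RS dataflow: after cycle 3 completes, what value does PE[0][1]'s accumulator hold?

Tracing RS — 3×2 array, target PE[0][1]:
  cycle 0: PE[0][0] → acc 24, east 24, south 6
  cycle 0: PE[0][1] → acc 0, east 0, south 0
  cycle 1: PE[0][0] → acc 28, east 28, south 7
  cycle 1: PE[0][1] → acc 39, east 39, south 5
  cycle 2: PE[0][0] → acc 8, east 8, south 2
  cycle 2: PE[0][1] → acc 55, east 55, south 9
  cycle 3: PE[0][0] → acc 0, east 0, south 0
  cycle 3: PE[0][1] → acc 29, east 29, south 7

PE[0][1].acc = 29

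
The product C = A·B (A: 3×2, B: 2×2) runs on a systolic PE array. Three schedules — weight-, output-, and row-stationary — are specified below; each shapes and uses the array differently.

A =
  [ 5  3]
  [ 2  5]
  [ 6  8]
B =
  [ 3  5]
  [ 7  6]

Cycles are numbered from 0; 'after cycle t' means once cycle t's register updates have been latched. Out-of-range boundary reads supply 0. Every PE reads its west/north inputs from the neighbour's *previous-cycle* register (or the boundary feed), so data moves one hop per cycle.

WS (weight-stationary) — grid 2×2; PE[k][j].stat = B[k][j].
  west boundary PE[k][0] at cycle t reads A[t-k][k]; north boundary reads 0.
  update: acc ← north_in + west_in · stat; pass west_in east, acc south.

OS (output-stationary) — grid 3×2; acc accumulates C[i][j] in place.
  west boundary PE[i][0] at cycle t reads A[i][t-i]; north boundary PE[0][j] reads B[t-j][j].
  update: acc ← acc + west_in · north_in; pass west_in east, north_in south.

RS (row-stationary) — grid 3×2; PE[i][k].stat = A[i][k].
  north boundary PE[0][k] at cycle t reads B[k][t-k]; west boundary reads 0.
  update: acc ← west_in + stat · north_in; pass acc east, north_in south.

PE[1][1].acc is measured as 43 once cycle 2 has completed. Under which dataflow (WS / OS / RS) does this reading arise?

WS [2×2] PE[1][1] across cycles:
  0: (1,1).acc=0  regs=<0,0>
  1: (1,1).acc=0  regs=<0,0>
  2: (1,1).acc=43  regs=<3,43>
OS [3×2] PE[1][1] across cycles:
  0: (1,1).acc=0  regs=<0,0>
  1: (1,1).acc=0  regs=<0,0>
  2: (1,1).acc=10  regs=<2,5>
RS [3×2] PE[1][1] across cycles:
  0: (1,1).acc=0  regs=<0,0>
  1: (1,1).acc=0  regs=<0,0>
  2: (1,1).acc=41  regs=<41,7>

dataflow = WS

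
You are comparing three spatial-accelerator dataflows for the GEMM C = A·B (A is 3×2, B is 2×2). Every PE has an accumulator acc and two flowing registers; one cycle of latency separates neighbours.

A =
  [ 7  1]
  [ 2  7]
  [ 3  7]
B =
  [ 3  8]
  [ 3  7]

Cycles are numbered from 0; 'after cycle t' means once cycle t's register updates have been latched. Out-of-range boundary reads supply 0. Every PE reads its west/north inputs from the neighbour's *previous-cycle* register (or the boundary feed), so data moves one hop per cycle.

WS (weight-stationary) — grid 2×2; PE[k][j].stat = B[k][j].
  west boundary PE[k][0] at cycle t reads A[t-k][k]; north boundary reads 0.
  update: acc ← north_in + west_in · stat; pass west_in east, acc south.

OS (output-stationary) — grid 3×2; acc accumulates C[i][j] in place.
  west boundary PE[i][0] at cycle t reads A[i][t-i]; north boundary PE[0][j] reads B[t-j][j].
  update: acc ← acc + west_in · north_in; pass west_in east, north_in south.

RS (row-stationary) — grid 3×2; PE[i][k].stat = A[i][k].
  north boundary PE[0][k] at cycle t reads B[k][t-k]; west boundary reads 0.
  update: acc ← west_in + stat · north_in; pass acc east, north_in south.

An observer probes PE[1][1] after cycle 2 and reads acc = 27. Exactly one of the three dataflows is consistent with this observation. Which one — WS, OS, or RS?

dataflow = RS

WS [2×2] PE[1][1] across cycles:
  after 0 — PE[1][1] acc=0, pass-E 0, pass-S 0
  after 1 — PE[1][1] acc=0, pass-E 0, pass-S 0
  after 2 — PE[1][1] acc=63, pass-E 1, pass-S 63
OS [3×2] PE[1][1] across cycles:
  after 0 — PE[1][1] acc=0, pass-E 0, pass-S 0
  after 1 — PE[1][1] acc=0, pass-E 0, pass-S 0
  after 2 — PE[1][1] acc=16, pass-E 2, pass-S 8
RS [3×2] PE[1][1] across cycles:
  after 0 — PE[1][1] acc=0, pass-E 0, pass-S 0
  after 1 — PE[1][1] acc=0, pass-E 0, pass-S 0
  after 2 — PE[1][1] acc=27, pass-E 27, pass-S 3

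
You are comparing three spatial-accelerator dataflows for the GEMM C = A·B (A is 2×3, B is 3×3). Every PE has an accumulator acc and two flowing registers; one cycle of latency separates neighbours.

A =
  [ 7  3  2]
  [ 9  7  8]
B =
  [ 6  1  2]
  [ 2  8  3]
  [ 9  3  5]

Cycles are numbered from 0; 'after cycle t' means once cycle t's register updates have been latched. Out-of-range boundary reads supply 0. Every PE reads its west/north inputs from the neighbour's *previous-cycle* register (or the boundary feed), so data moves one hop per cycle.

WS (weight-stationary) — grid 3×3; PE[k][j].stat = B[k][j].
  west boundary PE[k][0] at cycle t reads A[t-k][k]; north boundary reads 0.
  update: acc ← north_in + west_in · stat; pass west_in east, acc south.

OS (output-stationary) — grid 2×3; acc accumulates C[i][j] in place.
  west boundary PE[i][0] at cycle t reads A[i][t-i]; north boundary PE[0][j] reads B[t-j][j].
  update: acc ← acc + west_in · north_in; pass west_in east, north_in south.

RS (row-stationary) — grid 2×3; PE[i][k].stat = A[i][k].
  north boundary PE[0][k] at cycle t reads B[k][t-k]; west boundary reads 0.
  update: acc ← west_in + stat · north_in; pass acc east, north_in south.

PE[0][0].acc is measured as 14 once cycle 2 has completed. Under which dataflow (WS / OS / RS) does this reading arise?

dataflow = RS

— WS: 3×3; PE[0][0] trace:
  step 0 · PE0,0: acc=42; fwd→7 fwd↓42
  step 1 · PE0,0: acc=54; fwd→9 fwd↓54
  step 2 · PE0,0: acc=0; fwd→0 fwd↓0
— OS: 2×3; PE[0][0] trace:
  step 0 · PE0,0: acc=42; fwd→7 fwd↓6
  step 1 · PE0,0: acc=48; fwd→3 fwd↓2
  step 2 · PE0,0: acc=66; fwd→2 fwd↓9
— RS: 2×3; PE[0][0] trace:
  step 0 · PE0,0: acc=42; fwd→42 fwd↓6
  step 1 · PE0,0: acc=7; fwd→7 fwd↓1
  step 2 · PE0,0: acc=14; fwd→14 fwd↓2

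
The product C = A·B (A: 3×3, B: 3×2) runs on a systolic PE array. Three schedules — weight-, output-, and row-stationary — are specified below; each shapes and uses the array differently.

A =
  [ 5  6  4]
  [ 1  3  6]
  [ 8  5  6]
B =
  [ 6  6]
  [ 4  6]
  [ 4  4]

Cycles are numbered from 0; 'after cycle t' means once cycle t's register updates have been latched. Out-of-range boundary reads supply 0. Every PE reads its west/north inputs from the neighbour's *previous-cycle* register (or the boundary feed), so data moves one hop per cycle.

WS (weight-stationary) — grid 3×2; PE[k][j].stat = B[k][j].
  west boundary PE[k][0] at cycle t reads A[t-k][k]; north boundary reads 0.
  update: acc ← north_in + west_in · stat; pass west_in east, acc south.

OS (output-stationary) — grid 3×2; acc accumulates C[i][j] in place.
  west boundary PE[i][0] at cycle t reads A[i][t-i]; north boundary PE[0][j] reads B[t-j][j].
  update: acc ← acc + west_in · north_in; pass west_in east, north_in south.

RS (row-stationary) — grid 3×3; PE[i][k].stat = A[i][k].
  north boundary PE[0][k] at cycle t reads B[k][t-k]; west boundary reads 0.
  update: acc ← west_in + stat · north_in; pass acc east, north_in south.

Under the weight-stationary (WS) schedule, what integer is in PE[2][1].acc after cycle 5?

WS on a 3×2 grid — tracing PE[2][1] and its feeders:
  step 0 · PE1,1: acc=0; fwd→0 fwd↓0
  step 0 · PE2,0: acc=0; fwd→0 fwd↓0
  step 0 · PE2,1: acc=0; fwd→0 fwd↓0
  step 1 · PE1,1: acc=0; fwd→0 fwd↓0
  step 1 · PE2,0: acc=0; fwd→0 fwd↓0
  step 1 · PE2,1: acc=0; fwd→0 fwd↓0
  step 2 · PE1,1: acc=66; fwd→6 fwd↓66
  step 2 · PE2,0: acc=70; fwd→4 fwd↓70
  step 2 · PE2,1: acc=0; fwd→0 fwd↓0
  step 3 · PE1,1: acc=24; fwd→3 fwd↓24
  step 3 · PE2,0: acc=42; fwd→6 fwd↓42
  step 3 · PE2,1: acc=82; fwd→4 fwd↓82
  step 4 · PE1,1: acc=78; fwd→5 fwd↓78
  step 4 · PE2,0: acc=92; fwd→6 fwd↓92
  step 4 · PE2,1: acc=48; fwd→6 fwd↓48
  step 5 · PE1,1: acc=0; fwd→0 fwd↓0
  step 5 · PE2,0: acc=0; fwd→0 fwd↓0
  step 5 · PE2,1: acc=102; fwd→6 fwd↓102

PE[2][1].acc = 102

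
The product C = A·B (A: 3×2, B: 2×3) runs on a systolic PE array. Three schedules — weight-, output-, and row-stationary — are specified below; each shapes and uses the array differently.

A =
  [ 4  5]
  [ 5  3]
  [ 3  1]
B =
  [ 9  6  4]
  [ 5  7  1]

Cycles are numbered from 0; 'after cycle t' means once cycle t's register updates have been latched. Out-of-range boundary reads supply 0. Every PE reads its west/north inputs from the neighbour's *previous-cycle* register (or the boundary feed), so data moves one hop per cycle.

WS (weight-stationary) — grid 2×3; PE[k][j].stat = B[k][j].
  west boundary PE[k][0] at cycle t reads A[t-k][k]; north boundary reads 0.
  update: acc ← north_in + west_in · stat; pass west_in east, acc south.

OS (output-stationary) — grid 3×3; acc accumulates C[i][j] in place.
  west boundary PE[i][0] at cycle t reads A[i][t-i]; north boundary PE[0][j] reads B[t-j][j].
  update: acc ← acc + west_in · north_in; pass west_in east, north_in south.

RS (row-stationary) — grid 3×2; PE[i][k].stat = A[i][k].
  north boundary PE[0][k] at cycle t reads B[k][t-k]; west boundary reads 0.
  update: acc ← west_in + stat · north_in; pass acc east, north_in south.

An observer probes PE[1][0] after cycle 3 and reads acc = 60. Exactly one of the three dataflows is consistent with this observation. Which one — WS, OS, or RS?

dataflow = OS

WS (2×3 grid), PE[1][0]:
  step 0 · PE1,0: acc=0; fwd→0 fwd↓0
  step 1 · PE1,0: acc=61; fwd→5 fwd↓61
  step 2 · PE1,0: acc=60; fwd→3 fwd↓60
  step 3 · PE1,0: acc=32; fwd→1 fwd↓32
OS (3×3 grid), PE[1][0]:
  step 0 · PE1,0: acc=0; fwd→0 fwd↓0
  step 1 · PE1,0: acc=45; fwd→5 fwd↓9
  step 2 · PE1,0: acc=60; fwd→3 fwd↓5
  step 3 · PE1,0: acc=60; fwd→0 fwd↓0
RS (3×2 grid), PE[1][0]:
  step 0 · PE1,0: acc=0; fwd→0 fwd↓0
  step 1 · PE1,0: acc=45; fwd→45 fwd↓9
  step 2 · PE1,0: acc=30; fwd→30 fwd↓6
  step 3 · PE1,0: acc=20; fwd→20 fwd↓4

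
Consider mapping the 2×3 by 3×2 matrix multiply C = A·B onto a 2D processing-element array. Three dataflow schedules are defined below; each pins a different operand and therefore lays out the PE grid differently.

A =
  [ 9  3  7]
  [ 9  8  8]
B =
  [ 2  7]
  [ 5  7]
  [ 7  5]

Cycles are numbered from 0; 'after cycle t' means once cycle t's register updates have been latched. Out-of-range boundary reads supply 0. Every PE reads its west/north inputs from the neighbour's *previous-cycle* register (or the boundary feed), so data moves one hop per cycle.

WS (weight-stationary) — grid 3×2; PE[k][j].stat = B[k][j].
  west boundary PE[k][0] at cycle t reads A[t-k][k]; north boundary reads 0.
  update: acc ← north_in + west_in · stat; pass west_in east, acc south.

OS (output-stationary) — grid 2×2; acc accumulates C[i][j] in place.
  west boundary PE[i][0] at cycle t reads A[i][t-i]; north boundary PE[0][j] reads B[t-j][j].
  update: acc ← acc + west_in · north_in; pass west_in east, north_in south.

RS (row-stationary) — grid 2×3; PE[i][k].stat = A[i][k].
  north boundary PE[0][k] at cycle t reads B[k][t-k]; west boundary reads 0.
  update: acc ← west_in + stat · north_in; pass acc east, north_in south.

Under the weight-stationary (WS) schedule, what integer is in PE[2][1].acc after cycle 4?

PE[2][1].acc = 159

WS on a 3×2 grid — tracing PE[2][1] and its feeders:
  cycle 0: PE[1][1] → acc 0, east 0, south 0
  cycle 0: PE[2][0] → acc 0, east 0, south 0
  cycle 0: PE[2][1] → acc 0, east 0, south 0
  cycle 1: PE[1][1] → acc 0, east 0, south 0
  cycle 1: PE[2][0] → acc 0, east 0, south 0
  cycle 1: PE[2][1] → acc 0, east 0, south 0
  cycle 2: PE[1][1] → acc 84, east 3, south 84
  cycle 2: PE[2][0] → acc 82, east 7, south 82
  cycle 2: PE[2][1] → acc 0, east 0, south 0
  cycle 3: PE[1][1] → acc 119, east 8, south 119
  cycle 3: PE[2][0] → acc 114, east 8, south 114
  cycle 3: PE[2][1] → acc 119, east 7, south 119
  cycle 4: PE[1][1] → acc 0, east 0, south 0
  cycle 4: PE[2][0] → acc 0, east 0, south 0
  cycle 4: PE[2][1] → acc 159, east 8, south 159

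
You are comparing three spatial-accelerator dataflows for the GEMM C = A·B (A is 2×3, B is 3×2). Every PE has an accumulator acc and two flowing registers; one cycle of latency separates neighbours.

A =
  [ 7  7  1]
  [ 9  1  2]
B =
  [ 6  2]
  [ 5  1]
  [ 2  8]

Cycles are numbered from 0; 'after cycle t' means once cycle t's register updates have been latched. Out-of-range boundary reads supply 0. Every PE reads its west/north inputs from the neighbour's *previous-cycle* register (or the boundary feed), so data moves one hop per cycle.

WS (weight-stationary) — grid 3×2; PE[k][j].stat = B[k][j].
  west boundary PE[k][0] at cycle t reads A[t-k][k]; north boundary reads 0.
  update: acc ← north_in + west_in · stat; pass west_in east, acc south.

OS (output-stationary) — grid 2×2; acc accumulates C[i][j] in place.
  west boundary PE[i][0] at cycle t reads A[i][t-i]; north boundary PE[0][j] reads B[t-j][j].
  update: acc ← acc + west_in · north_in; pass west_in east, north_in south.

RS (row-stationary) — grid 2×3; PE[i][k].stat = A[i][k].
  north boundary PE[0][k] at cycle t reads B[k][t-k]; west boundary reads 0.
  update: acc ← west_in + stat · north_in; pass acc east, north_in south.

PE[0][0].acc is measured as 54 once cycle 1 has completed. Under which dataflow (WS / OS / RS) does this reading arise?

WS [3×2] PE[0][0] across cycles:
  [0] (0,0) acc=42 (h:7 v:42)
  [1] (0,0) acc=54 (h:9 v:54)
OS [2×2] PE[0][0] across cycles:
  [0] (0,0) acc=42 (h:7 v:6)
  [1] (0,0) acc=77 (h:7 v:5)
RS [2×3] PE[0][0] across cycles:
  [0] (0,0) acc=42 (h:42 v:6)
  [1] (0,0) acc=14 (h:14 v:2)

dataflow = WS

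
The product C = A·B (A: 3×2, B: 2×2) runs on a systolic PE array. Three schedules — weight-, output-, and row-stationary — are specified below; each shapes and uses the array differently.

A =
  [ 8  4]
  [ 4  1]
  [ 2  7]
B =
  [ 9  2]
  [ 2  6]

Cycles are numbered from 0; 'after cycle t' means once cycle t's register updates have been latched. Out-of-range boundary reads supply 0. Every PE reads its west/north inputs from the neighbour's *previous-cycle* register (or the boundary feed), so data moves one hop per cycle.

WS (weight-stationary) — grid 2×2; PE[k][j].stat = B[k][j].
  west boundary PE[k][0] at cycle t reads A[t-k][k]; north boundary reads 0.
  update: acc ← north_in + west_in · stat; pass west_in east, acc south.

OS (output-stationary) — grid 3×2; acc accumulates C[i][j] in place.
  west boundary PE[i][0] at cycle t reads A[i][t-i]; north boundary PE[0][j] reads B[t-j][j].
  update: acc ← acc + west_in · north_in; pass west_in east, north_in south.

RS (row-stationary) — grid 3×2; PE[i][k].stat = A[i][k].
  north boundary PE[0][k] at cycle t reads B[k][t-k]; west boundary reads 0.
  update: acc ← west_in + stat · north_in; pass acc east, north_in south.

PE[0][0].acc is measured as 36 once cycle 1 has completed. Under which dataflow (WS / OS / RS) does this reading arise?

dataflow = WS

WS [2×2] PE[0][0] across cycles:
  t=0 PE[0][0]: acc=72 h=8 v=72
  t=1 PE[0][0]: acc=36 h=4 v=36
OS [3×2] PE[0][0] across cycles:
  t=0 PE[0][0]: acc=72 h=8 v=9
  t=1 PE[0][0]: acc=80 h=4 v=2
RS [3×2] PE[0][0] across cycles:
  t=0 PE[0][0]: acc=72 h=72 v=9
  t=1 PE[0][0]: acc=16 h=16 v=2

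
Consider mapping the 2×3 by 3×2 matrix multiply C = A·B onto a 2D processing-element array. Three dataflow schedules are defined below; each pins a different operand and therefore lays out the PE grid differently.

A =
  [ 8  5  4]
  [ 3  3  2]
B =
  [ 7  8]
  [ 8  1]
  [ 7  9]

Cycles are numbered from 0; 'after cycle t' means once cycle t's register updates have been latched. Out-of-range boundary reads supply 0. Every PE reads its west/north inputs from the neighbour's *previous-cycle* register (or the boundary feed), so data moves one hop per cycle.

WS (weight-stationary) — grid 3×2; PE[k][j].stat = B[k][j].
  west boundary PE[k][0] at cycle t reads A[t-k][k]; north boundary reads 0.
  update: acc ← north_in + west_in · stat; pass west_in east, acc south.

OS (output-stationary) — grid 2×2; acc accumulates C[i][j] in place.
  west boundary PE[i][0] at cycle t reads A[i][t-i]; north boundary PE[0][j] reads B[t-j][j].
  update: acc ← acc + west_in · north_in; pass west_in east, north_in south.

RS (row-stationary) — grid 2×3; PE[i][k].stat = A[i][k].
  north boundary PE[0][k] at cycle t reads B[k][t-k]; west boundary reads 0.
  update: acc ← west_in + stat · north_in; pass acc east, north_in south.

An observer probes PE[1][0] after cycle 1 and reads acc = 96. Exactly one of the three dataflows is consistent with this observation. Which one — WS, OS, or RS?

WS (3×2 grid), PE[1][0]:
  cycle 0: PE[1][0] → acc 0, east 0, south 0
  cycle 1: PE[1][0] → acc 96, east 5, south 96
OS (2×2 grid), PE[1][0]:
  cycle 0: PE[1][0] → acc 0, east 0, south 0
  cycle 1: PE[1][0] → acc 21, east 3, south 7
RS (2×3 grid), PE[1][0]:
  cycle 0: PE[1][0] → acc 0, east 0, south 0
  cycle 1: PE[1][0] → acc 21, east 21, south 7

dataflow = WS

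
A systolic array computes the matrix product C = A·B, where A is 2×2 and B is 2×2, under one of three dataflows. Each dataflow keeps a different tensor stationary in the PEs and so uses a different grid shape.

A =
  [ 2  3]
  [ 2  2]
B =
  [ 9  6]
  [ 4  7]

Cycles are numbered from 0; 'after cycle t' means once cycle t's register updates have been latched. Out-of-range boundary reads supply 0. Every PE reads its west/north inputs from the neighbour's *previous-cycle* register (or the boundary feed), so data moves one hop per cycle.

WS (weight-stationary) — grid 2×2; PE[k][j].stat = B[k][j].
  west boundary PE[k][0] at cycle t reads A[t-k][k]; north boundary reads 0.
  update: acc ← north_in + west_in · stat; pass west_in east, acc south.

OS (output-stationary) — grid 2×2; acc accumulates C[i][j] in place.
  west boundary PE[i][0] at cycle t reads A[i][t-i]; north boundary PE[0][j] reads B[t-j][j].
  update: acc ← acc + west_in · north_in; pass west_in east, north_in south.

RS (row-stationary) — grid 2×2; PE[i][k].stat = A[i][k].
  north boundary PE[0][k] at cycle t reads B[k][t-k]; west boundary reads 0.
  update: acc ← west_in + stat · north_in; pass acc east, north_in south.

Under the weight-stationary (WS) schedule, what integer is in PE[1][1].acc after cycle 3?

PE[1][1].acc = 26

WS 2×2: PE[1][1] cycle-by-cycle (with neighbour feeds):
  c0 r0c1: 0 / 0 / 0
  c0 r1c0: 0 / 0 / 0
  c0 r1c1: 0 / 0 / 0
  c1 r0c1: 12 / 2 / 12
  c1 r1c0: 30 / 3 / 30
  c1 r1c1: 0 / 0 / 0
  c2 r0c1: 12 / 2 / 12
  c2 r1c0: 26 / 2 / 26
  c2 r1c1: 33 / 3 / 33
  c3 r0c1: 0 / 0 / 0
  c3 r1c0: 0 / 0 / 0
  c3 r1c1: 26 / 2 / 26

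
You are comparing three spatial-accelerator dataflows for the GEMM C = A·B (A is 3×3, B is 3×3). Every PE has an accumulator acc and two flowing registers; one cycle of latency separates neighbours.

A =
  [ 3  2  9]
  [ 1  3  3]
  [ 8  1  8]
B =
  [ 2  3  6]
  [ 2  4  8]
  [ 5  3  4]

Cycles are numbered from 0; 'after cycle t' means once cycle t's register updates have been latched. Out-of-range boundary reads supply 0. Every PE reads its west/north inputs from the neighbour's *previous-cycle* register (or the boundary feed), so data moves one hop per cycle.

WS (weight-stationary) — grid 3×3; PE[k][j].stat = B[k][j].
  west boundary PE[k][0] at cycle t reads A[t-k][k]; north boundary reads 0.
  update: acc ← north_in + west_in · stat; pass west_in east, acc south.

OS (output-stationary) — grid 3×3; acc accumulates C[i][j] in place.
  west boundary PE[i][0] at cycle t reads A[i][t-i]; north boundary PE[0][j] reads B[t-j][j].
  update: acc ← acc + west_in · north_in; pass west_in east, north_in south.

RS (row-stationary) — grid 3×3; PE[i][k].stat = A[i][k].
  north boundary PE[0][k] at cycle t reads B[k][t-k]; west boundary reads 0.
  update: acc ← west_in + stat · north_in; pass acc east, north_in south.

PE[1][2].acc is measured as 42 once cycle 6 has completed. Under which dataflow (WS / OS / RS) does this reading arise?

Under WS (3×3), PE[1][2]:
  0: (1,2).acc=0  regs=<0,0>
  1: (1,2).acc=0  regs=<0,0>
  2: (1,2).acc=0  regs=<0,0>
  3: (1,2).acc=34  regs=<2,34>
  4: (1,2).acc=30  regs=<3,30>
  5: (1,2).acc=56  regs=<1,56>
  6: (1,2).acc=0  regs=<0,0>
Under OS (3×3), PE[1][2]:
  0: (1,2).acc=0  regs=<0,0>
  1: (1,2).acc=0  regs=<0,0>
  2: (1,2).acc=0  regs=<0,0>
  3: (1,2).acc=6  regs=<1,6>
  4: (1,2).acc=30  regs=<3,8>
  5: (1,2).acc=42  regs=<3,4>
  6: (1,2).acc=42  regs=<0,0>
Under RS (3×3), PE[1][2]:
  0: (1,2).acc=0  regs=<0,0>
  1: (1,2).acc=0  regs=<0,0>
  2: (1,2).acc=0  regs=<0,0>
  3: (1,2).acc=23  regs=<23,5>
  4: (1,2).acc=24  regs=<24,3>
  5: (1,2).acc=42  regs=<42,4>
  6: (1,2).acc=0  regs=<0,0>

dataflow = OS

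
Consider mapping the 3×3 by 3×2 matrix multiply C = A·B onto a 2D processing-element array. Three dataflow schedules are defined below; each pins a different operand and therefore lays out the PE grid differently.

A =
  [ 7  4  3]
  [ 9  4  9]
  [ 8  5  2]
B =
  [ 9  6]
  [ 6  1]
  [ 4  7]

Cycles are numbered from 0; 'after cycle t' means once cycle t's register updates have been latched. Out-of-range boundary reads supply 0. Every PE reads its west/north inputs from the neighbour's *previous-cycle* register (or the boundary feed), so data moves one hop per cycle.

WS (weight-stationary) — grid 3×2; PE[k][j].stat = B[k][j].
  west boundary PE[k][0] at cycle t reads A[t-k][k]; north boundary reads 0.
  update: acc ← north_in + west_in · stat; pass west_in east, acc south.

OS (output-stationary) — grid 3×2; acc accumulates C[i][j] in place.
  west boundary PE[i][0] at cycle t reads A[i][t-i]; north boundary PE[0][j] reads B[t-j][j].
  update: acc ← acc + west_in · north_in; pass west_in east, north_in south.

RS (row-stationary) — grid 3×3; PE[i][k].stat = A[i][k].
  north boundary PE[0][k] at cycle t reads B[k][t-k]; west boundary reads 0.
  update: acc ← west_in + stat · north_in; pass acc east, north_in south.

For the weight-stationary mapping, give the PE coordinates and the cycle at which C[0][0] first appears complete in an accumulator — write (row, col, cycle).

(row, col, cycle) = (2, 0, 2)

WS — PE[2][0] is where C[0][0] collects:
  step 0 · PE2,0: acc=0; fwd→0 fwd↓0
  step 1 · PE2,0: acc=0; fwd→0 fwd↓0
  step 2 · PE2,0: acc=99; fwd→3 fwd↓99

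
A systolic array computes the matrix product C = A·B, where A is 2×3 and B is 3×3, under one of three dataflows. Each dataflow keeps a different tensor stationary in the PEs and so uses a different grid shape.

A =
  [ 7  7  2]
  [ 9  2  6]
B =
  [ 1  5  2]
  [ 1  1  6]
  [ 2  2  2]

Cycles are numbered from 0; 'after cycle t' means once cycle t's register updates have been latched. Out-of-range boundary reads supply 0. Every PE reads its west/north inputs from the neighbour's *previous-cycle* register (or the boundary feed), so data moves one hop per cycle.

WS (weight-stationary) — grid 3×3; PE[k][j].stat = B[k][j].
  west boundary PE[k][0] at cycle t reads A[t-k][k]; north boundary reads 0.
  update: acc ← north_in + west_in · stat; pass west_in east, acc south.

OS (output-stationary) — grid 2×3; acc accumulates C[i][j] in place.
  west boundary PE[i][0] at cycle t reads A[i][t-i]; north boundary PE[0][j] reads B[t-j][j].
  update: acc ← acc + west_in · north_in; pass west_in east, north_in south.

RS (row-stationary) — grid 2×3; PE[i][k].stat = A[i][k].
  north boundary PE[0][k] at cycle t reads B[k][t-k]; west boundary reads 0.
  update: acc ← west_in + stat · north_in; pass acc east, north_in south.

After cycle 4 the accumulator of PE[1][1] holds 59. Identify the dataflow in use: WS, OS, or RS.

dataflow = OS

WS (3×3 grid), PE[1][1]:
  t=0 PE[1][1]: acc=0 h=0 v=0
  t=1 PE[1][1]: acc=0 h=0 v=0
  t=2 PE[1][1]: acc=42 h=7 v=42
  t=3 PE[1][1]: acc=47 h=2 v=47
  t=4 PE[1][1]: acc=0 h=0 v=0
OS (2×3 grid), PE[1][1]:
  t=0 PE[1][1]: acc=0 h=0 v=0
  t=1 PE[1][1]: acc=0 h=0 v=0
  t=2 PE[1][1]: acc=45 h=9 v=5
  t=3 PE[1][1]: acc=47 h=2 v=1
  t=4 PE[1][1]: acc=59 h=6 v=2
RS (2×3 grid), PE[1][1]:
  t=0 PE[1][1]: acc=0 h=0 v=0
  t=1 PE[1][1]: acc=0 h=0 v=0
  t=2 PE[1][1]: acc=11 h=11 v=1
  t=3 PE[1][1]: acc=47 h=47 v=1
  t=4 PE[1][1]: acc=30 h=30 v=6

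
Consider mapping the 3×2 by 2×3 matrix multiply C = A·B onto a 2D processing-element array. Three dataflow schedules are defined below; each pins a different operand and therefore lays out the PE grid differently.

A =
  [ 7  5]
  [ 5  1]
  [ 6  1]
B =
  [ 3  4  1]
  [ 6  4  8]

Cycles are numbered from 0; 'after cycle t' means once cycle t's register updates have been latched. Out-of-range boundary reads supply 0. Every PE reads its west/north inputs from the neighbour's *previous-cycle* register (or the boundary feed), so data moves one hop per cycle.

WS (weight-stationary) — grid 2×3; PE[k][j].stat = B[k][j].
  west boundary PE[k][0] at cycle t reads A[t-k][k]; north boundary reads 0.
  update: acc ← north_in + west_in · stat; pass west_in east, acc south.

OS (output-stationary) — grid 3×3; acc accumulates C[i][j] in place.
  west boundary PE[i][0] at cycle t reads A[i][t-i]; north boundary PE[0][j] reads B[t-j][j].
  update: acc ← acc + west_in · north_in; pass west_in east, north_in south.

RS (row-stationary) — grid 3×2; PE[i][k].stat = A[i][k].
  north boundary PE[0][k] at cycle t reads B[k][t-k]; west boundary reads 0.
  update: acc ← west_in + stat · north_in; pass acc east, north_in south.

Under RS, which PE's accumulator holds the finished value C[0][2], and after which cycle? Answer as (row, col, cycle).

RS — PE[0][1] is where C[0][2] collects:
  [0] (0,1) acc=0 (h:0 v:0)
  [1] (0,1) acc=51 (h:51 v:6)
  [2] (0,1) acc=48 (h:48 v:4)
  [3] (0,1) acc=47 (h:47 v:8)

(row, col, cycle) = (0, 1, 3)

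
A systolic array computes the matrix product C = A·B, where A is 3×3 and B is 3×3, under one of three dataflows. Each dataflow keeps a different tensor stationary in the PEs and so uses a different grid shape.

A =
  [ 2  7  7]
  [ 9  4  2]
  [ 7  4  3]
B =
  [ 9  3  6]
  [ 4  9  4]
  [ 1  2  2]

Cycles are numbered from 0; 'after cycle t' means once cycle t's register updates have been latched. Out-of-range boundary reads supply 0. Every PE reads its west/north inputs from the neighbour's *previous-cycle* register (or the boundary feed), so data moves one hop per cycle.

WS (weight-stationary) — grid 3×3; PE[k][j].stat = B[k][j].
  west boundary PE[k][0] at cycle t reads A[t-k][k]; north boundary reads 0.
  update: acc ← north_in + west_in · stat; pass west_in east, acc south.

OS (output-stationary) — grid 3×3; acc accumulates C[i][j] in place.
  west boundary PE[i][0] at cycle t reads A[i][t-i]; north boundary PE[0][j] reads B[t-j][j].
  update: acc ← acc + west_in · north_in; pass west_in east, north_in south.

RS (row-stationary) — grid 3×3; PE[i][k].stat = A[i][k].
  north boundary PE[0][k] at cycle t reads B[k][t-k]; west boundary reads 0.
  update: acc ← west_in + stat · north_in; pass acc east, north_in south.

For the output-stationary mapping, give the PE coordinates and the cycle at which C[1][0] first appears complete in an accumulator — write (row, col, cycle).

(row, col, cycle) = (1, 0, 3)

OS: C[1][0] accumulates in PE[1][0]:
  [0] (1,0) acc=0 (h:0 v:0)
  [1] (1,0) acc=81 (h:9 v:9)
  [2] (1,0) acc=97 (h:4 v:4)
  [3] (1,0) acc=99 (h:2 v:1)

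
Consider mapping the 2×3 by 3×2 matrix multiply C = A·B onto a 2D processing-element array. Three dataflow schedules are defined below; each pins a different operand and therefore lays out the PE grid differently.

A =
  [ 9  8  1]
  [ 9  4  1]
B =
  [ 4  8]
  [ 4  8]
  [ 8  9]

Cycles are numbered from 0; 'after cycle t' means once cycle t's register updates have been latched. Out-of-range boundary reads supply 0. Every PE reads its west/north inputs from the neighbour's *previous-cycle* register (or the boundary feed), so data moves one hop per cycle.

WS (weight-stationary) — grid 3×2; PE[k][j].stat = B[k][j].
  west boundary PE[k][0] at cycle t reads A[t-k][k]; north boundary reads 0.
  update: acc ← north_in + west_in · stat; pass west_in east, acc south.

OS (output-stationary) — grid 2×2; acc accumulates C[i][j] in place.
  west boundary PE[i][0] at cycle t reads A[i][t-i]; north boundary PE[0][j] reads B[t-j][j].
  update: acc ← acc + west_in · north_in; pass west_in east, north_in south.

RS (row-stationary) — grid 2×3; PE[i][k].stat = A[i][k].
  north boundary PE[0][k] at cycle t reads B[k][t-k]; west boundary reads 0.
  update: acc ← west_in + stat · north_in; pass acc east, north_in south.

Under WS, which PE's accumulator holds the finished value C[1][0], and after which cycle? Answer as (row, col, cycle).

(row, col, cycle) = (2, 0, 3)

WS — PE[2][0] is where C[1][0] collects:
  c0 r2c0: 0 / 0 / 0
  c1 r2c0: 0 / 0 / 0
  c2 r2c0: 76 / 1 / 76
  c3 r2c0: 60 / 1 / 60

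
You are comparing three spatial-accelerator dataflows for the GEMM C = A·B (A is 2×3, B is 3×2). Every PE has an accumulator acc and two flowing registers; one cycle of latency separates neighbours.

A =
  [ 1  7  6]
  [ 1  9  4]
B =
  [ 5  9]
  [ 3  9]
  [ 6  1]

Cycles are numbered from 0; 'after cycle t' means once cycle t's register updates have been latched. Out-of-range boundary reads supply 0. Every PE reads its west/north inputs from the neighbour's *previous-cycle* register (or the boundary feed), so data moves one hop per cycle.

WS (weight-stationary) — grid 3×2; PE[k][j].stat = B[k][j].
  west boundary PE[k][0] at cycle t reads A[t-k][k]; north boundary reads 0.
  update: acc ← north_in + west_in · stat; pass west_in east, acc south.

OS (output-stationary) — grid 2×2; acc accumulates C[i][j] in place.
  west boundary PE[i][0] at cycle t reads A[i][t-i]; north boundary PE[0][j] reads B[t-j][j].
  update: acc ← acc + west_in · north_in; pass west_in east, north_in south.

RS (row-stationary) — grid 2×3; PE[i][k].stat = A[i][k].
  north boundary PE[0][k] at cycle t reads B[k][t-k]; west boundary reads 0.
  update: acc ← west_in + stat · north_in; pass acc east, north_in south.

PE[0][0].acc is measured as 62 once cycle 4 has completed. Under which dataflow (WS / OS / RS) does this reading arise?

Under WS (3×2), PE[0][0]:
  0: (0,0).acc=5  regs=<1,5>
  1: (0,0).acc=5  regs=<1,5>
  2: (0,0).acc=0  regs=<0,0>
  3: (0,0).acc=0  regs=<0,0>
  4: (0,0).acc=0  regs=<0,0>
Under OS (2×2), PE[0][0]:
  0: (0,0).acc=5  regs=<1,5>
  1: (0,0).acc=26  regs=<7,3>
  2: (0,0).acc=62  regs=<6,6>
  3: (0,0).acc=62  regs=<0,0>
  4: (0,0).acc=62  regs=<0,0>
Under RS (2×3), PE[0][0]:
  0: (0,0).acc=5  regs=<5,5>
  1: (0,0).acc=9  regs=<9,9>
  2: (0,0).acc=0  regs=<0,0>
  3: (0,0).acc=0  regs=<0,0>
  4: (0,0).acc=0  regs=<0,0>

dataflow = OS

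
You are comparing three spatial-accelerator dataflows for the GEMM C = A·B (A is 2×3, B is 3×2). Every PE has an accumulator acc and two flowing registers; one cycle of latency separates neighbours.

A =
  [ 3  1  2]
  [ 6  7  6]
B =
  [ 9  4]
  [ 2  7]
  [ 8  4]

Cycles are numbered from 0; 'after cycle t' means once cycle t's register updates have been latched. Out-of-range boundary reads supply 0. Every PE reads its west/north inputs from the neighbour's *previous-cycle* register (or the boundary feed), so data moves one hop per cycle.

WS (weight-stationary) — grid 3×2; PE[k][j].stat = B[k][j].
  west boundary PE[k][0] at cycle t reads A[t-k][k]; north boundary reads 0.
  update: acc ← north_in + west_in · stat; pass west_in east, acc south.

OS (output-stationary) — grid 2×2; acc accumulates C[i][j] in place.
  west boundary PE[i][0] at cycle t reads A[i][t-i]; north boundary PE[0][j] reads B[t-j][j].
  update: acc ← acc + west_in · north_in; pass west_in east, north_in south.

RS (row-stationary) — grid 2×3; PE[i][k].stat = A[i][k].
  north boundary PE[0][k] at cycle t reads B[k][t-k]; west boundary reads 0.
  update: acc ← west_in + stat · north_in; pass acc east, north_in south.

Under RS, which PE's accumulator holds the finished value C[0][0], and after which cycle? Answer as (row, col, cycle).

(row, col, cycle) = (0, 2, 2)

RS — PE[0][2] is where C[0][0] collects:
  step 0 · PE0,2: acc=0; fwd→0 fwd↓0
  step 1 · PE0,2: acc=0; fwd→0 fwd↓0
  step 2 · PE0,2: acc=45; fwd→45 fwd↓8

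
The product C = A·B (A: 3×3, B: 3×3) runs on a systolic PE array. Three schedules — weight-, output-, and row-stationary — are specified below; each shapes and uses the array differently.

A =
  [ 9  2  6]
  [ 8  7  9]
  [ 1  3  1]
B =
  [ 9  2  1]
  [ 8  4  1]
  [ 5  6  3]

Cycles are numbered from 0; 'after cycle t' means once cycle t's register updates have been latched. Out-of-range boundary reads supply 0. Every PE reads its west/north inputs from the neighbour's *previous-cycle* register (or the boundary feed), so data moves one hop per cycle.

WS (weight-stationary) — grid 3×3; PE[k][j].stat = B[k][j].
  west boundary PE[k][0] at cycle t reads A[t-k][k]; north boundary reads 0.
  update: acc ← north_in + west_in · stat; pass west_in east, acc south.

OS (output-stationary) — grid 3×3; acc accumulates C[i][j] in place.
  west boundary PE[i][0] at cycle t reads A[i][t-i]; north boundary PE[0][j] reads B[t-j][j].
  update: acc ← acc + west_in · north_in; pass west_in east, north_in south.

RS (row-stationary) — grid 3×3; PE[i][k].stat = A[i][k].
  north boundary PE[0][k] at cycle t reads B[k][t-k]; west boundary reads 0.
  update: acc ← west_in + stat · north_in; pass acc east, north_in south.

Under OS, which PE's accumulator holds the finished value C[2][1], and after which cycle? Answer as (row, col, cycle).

OS — PE[2][1] is where C[2][1] collects:
  0: (2,1).acc=0  regs=<0,0>
  1: (2,1).acc=0  regs=<0,0>
  2: (2,1).acc=0  regs=<0,0>
  3: (2,1).acc=2  regs=<1,2>
  4: (2,1).acc=14  regs=<3,4>
  5: (2,1).acc=20  regs=<1,6>

(row, col, cycle) = (2, 1, 5)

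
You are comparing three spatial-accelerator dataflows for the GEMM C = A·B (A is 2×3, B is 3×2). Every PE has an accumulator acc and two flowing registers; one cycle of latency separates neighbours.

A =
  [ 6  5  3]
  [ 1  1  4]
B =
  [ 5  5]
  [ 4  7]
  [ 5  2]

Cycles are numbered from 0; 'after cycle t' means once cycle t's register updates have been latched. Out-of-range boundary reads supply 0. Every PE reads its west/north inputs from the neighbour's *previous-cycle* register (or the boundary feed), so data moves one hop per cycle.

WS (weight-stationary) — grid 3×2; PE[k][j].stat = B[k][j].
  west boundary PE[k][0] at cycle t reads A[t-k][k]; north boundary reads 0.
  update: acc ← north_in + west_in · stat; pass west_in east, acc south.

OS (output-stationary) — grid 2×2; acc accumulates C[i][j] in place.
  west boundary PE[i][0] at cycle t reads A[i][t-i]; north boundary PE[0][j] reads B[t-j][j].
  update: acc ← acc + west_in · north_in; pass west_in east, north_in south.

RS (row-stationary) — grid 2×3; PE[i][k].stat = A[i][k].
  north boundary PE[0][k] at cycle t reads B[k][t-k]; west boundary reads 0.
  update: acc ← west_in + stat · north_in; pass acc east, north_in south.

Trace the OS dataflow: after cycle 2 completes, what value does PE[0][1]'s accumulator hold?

PE[0][1].acc = 65

OS on a 2×2 grid — tracing PE[0][1] and its feeders:
  c0 r0c0: 30 / 6 / 5
  c0 r0c1: 0 / 0 / 0
  c1 r0c0: 50 / 5 / 4
  c1 r0c1: 30 / 6 / 5
  c2 r0c0: 65 / 3 / 5
  c2 r0c1: 65 / 5 / 7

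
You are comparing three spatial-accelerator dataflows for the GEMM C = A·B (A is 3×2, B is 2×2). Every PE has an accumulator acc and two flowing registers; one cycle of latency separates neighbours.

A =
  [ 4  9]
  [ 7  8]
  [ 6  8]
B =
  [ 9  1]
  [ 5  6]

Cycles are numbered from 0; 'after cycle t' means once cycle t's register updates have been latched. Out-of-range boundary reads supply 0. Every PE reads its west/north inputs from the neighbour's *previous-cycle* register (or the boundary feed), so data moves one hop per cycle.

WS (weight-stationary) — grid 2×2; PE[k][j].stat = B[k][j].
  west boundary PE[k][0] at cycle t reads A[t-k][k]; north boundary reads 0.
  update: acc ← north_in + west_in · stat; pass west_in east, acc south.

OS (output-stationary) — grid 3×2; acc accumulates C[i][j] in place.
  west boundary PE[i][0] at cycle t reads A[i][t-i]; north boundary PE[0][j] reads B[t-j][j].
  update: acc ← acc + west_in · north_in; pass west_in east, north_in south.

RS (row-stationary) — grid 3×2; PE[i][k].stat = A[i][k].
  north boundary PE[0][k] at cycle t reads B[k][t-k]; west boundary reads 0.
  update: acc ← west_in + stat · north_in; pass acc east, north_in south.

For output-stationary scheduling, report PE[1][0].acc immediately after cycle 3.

PE[1][0].acc = 103

OS on a 3×2 grid — tracing PE[1][0] and its feeders:
  after 0 — PE[0][0] acc=36, pass-E 4, pass-S 9
  after 0 — PE[1][0] acc=0, pass-E 0, pass-S 0
  after 1 — PE[0][0] acc=81, pass-E 9, pass-S 5
  after 1 — PE[1][0] acc=63, pass-E 7, pass-S 9
  after 2 — PE[0][0] acc=81, pass-E 0, pass-S 0
  after 2 — PE[1][0] acc=103, pass-E 8, pass-S 5
  after 3 — PE[0][0] acc=81, pass-E 0, pass-S 0
  after 3 — PE[1][0] acc=103, pass-E 0, pass-S 0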